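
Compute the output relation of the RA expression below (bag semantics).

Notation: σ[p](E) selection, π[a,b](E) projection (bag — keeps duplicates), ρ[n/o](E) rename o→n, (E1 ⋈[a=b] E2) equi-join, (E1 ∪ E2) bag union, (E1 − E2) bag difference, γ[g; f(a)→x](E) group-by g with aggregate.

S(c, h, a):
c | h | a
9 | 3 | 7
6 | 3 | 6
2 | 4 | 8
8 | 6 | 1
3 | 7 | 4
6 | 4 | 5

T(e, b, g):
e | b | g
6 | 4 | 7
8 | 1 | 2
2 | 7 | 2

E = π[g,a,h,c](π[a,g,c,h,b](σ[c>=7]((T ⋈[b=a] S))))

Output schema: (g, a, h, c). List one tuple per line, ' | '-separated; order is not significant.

Row counts bottom-up:
  T → 3
  S → 6
  (T ⋈[b=a] S) → 3
  σ[c>=7]((T ⋈[b=a] S)) → 2
  π[a,g,c,h,b](σ[c>=7]((T ⋈[b=a] S))) → 2
  π[g,a,h,c](π[a,g,c,h,b](σ[c>=7]((T ⋈[b=a] S)))) → 2

== RESULT ==
g | a | h | c
2 | 1 | 6 | 8
2 | 7 | 3 | 9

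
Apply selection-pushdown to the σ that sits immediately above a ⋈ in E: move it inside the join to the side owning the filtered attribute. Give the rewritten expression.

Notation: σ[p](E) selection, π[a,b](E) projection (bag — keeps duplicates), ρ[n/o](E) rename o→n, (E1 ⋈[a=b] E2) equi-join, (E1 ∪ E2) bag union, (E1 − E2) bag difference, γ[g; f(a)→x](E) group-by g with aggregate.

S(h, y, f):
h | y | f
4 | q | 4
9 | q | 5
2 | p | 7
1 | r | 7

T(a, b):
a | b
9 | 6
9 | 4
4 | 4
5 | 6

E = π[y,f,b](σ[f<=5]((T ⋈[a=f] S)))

σ filters on f, owned by the right side.
E' = π[y,f,b]((T ⋈[a=f] σ[f<=5](S)))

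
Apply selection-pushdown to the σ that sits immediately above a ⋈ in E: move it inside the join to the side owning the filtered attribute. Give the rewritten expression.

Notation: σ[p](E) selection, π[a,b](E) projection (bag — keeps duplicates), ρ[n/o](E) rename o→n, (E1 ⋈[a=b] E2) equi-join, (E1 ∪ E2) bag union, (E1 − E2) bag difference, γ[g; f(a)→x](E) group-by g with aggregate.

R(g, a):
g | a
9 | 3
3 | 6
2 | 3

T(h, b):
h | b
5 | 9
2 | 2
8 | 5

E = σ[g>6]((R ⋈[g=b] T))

σ filters on g, owned by the left side.
E' = (σ[g>6](R) ⋈[g=b] T)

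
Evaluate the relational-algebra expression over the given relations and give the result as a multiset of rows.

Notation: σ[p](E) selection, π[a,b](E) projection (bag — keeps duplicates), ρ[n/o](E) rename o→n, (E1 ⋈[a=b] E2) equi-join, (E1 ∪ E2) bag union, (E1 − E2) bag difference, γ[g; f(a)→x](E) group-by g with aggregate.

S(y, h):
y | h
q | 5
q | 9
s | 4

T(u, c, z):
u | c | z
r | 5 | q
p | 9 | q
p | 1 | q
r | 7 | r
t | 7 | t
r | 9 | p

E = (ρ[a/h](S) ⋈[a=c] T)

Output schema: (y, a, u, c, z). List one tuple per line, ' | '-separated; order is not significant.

Stepwise |·|:
  S → 3
  ρ[a/h](S) → 3
  T → 6
  (ρ[a/h](S) ⋈[a=c] T) → 3

== RESULT ==
y | a | u | c | z
q | 5 | r | 5 | q
q | 9 | p | 9 | q
q | 9 | r | 9 | p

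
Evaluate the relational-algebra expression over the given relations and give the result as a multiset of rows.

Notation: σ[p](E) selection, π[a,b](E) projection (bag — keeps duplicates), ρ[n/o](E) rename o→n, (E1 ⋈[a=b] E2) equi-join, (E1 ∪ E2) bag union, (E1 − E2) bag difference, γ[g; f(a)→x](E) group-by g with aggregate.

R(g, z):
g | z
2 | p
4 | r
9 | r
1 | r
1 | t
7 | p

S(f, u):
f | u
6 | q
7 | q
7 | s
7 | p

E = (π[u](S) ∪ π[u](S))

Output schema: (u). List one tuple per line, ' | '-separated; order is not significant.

Row counts bottom-up:
  S → 4
  π[u](S) → 4
  S → 4
  π[u](S) → 4
  (π[u](S) ∪ π[u](S)) → 8

== RESULT ==
u
p
p
q
q
q
q
s
s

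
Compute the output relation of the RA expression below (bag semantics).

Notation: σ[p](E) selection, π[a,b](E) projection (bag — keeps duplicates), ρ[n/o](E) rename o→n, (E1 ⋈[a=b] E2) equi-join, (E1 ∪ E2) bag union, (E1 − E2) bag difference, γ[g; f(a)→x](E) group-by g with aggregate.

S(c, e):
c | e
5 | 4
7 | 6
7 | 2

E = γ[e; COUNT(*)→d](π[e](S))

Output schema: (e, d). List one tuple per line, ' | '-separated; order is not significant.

Stepwise |·|:
  S → 3
  π[e](S) → 3
  γ[e; COUNT(*)→d](π[e](S)) → 3

== RESULT ==
e | d
2 | 1
4 | 1
6 | 1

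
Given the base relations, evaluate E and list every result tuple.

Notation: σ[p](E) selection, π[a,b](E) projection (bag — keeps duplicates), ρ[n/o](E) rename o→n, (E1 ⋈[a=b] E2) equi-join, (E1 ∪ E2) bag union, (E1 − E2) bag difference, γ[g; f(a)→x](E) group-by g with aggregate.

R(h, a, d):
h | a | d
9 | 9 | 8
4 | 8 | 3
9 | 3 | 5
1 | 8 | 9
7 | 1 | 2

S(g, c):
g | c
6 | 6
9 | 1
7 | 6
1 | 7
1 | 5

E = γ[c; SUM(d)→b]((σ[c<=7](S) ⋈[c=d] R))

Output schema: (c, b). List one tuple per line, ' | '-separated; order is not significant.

Stepwise |·|:
  S → 5
  σ[c<=7](S) → 5
  R → 5
  (σ[c<=7](S) ⋈[c=d] R) → 1
  γ[c; SUM(d)→b]((σ[c<=7](S) ⋈[c=d] R)) → 1

== RESULT ==
c | b
5 | 5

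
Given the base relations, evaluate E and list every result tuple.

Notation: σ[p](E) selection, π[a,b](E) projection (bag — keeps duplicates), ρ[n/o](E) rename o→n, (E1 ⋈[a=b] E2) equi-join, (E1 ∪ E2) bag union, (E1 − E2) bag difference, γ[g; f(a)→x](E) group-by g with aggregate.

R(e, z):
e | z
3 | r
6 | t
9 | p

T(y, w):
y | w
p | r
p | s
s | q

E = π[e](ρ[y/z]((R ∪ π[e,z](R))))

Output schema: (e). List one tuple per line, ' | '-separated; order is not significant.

Subexpression sizes:
  R → 3
  R → 3
  π[e,z](R) → 3
  (R ∪ π[e,z](R)) → 6
  ρ[y/z]((R ∪ π[e,z](R))) → 6
  π[e](ρ[y/z]((R ∪ π[e,z](R)))) → 6

== RESULT ==
e
3
3
6
6
9
9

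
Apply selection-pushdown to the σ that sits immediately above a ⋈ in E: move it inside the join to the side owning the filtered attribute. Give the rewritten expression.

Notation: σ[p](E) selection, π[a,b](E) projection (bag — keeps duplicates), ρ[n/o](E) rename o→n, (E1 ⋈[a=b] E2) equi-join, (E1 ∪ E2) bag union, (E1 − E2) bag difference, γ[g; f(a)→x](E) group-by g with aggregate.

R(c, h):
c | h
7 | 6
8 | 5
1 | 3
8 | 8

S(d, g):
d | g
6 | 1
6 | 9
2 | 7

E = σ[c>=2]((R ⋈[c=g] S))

σ filters on c, owned by the left side.
E' = (σ[c>=2](R) ⋈[c=g] S)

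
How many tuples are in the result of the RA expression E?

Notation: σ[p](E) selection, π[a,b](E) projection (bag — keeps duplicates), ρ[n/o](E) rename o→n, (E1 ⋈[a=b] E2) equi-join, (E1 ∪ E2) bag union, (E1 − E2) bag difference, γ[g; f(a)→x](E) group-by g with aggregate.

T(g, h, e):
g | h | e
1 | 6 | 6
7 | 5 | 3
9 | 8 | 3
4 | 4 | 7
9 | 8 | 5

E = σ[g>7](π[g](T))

Per-node cardinality:
  T → 5
  π[g](T) → 5
  σ[g>7](π[g](T)) → 2

|E| = 2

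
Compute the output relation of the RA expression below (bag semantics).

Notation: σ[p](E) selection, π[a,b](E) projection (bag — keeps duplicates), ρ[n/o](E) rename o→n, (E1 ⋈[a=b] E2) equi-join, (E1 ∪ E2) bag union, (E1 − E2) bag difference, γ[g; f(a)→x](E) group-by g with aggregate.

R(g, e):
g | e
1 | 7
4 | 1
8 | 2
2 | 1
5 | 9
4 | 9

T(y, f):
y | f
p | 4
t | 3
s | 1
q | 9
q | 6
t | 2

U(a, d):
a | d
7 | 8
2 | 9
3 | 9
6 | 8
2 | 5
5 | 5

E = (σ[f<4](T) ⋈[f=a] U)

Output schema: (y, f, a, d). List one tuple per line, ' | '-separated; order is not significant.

Row counts bottom-up:
  T → 6
  σ[f<4](T) → 3
  U → 6
  (σ[f<4](T) ⋈[f=a] U) → 3

== RESULT ==
y | f | a | d
t | 2 | 2 | 5
t | 2 | 2 | 9
t | 3 | 3 | 9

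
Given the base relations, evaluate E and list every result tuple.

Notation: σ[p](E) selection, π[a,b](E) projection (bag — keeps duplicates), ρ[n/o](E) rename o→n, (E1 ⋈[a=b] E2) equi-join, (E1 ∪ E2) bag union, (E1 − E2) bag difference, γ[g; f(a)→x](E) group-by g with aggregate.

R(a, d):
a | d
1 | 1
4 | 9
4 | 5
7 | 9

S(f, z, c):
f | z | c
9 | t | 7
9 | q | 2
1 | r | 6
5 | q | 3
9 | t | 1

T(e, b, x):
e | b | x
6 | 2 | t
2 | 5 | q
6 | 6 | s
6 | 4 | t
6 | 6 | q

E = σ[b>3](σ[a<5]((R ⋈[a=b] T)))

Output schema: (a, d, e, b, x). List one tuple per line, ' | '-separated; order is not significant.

Per-node cardinality:
  R → 4
  T → 5
  (R ⋈[a=b] T) → 2
  σ[a<5]((R ⋈[a=b] T)) → 2
  σ[b>3](σ[a<5]((R ⋈[a=b] T))) → 2

== RESULT ==
a | d | e | b | x
4 | 5 | 6 | 4 | t
4 | 9 | 6 | 4 | t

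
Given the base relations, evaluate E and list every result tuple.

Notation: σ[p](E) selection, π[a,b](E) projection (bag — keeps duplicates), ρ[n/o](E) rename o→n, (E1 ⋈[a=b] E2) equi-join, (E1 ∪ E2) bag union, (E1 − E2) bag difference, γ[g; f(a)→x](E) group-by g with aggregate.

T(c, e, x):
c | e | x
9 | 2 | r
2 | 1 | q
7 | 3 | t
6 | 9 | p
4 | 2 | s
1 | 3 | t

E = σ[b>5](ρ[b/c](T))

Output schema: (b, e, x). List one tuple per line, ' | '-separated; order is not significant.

Row counts bottom-up:
  T → 6
  ρ[b/c](T) → 6
  σ[b>5](ρ[b/c](T)) → 3

== RESULT ==
b | e | x
6 | 9 | p
7 | 3 | t
9 | 2 | r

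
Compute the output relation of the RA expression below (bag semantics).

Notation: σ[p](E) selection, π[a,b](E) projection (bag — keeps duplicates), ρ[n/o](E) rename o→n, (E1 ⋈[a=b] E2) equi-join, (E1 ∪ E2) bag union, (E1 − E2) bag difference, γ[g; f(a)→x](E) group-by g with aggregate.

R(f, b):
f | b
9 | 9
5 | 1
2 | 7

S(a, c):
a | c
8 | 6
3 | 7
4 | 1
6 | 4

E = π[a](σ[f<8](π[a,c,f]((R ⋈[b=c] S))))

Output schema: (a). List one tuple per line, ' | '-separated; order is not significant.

Per-node cardinality:
  R → 3
  S → 4
  (R ⋈[b=c] S) → 2
  π[a,c,f]((R ⋈[b=c] S)) → 2
  σ[f<8](π[a,c,f]((R ⋈[b=c] S))) → 2
  π[a](σ[f<8](π[a,c,f]((R ⋈[b=c] S)))) → 2

== RESULT ==
a
3
4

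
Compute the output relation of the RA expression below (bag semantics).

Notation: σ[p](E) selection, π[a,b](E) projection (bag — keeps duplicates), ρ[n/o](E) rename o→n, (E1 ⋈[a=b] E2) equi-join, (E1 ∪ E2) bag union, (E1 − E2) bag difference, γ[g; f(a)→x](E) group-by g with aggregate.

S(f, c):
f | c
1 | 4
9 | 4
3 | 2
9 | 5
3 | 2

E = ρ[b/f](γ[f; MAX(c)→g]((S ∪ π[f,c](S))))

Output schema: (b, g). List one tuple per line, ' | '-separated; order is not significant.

Per-node cardinality:
  S → 5
  S → 5
  π[f,c](S) → 5
  (S ∪ π[f,c](S)) → 10
  γ[f; MAX(c)→g]((S ∪ π[f,c](S))) → 3
  ρ[b/f](γ[f; MAX(c)→g]((S ∪ π[f,c](S)))) → 3

== RESULT ==
b | g
1 | 4
3 | 2
9 | 5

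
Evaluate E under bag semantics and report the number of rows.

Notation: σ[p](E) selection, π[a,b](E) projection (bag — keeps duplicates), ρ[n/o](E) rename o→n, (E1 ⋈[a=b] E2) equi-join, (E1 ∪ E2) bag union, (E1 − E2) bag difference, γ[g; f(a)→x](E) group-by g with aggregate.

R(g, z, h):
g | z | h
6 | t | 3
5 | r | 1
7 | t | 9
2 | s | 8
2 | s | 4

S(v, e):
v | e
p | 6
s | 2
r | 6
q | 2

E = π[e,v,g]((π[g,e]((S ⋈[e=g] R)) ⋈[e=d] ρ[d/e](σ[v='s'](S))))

Row counts bottom-up:
  S → 4
  R → 5
  (S ⋈[e=g] R) → 6
  π[g,e]((S ⋈[e=g] R)) → 6
  S → 4
  σ[v='s'](S) → 1
  ρ[d/e](σ[v='s'](S)) → 1
  (π[g,e]((S ⋈[e=g] R)) ⋈[e=d] ρ[d/e](σ[v='s'](S))) → 4
  π[e,v,g]((π[g,e]((S ⋈[e=g] R)) ⋈[e=d] ρ[d/e](σ[v='s'](S)))) → 4

|E| = 4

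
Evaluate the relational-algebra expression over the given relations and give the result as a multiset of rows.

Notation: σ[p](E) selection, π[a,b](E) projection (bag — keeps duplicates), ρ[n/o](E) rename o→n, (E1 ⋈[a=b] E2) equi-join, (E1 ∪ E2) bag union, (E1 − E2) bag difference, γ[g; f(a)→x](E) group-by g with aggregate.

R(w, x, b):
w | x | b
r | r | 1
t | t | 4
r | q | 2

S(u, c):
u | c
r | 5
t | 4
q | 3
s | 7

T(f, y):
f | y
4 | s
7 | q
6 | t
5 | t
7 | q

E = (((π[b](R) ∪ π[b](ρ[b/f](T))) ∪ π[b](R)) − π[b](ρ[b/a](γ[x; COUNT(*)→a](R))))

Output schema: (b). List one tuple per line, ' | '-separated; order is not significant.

Per-node cardinality:
  R → 3
  π[b](R) → 3
  T → 5
  ρ[b/f](T) → 5
  π[b](ρ[b/f](T)) → 5
  (π[b](R) ∪ π[b](ρ[b/f](T))) → 8
  R → 3
  π[b](R) → 3
  ((π[b](R) ∪ π[b](ρ[b/f](T))) ∪ π[b](R)) → 11
  R → 3
  γ[x; COUNT(*)→a](R) → 3
  ρ[b/a](γ[x; COUNT(*)→a](R)) → 3
  π[b](ρ[b/a](γ[x; COUNT(*)→a](R))) → 3
  (((π[b](R) ∪ π[b](ρ[b/f](T))) ∪ π[b](R)) − π[b](ρ[b/a](γ[x; COUNT(*)→a](R)))) → 9

== RESULT ==
b
2
2
4
4
4
5
6
7
7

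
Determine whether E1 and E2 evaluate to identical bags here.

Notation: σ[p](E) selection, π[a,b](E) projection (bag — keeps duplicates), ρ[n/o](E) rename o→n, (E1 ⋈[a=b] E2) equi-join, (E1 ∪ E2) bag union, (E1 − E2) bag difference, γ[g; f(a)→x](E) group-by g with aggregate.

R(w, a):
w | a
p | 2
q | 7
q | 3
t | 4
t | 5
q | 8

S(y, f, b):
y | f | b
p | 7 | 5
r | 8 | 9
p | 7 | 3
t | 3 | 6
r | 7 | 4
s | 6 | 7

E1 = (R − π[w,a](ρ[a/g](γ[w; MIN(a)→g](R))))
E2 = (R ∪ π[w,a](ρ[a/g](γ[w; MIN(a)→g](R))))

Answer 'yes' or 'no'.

E1 per-node cardinality:
  R → 6
  R → 6
  γ[w; MIN(a)→g](R) → 3
  ρ[a/g](γ[w; MIN(a)→g](R)) → 3
  π[w,a](ρ[a/g](γ[w; MIN(a)→g](R))) → 3
  (R − π[w,a](ρ[a/g](γ[w; MIN(a)→g](R)))) → 3
E2 per-node cardinality:
  R → 6
  R → 6
  γ[w; MIN(a)→g](R) → 3
  ρ[a/g](γ[w; MIN(a)→g](R)) → 3
  π[w,a](ρ[a/g](γ[w; MIN(a)→g](R))) → 3
  (R ∪ π[w,a](ρ[a/g](γ[w; MIN(a)→g](R)))) → 9

E1 result:
w | a
q | 7
q | 8
t | 5
E2 result:
w | a
p | 2
p | 2
q | 3
q | 3
q | 7
q | 8
t | 4
t | 4
t | 5
Witness: ('t', 4) appears 0× in E1 but 2× in E2.

no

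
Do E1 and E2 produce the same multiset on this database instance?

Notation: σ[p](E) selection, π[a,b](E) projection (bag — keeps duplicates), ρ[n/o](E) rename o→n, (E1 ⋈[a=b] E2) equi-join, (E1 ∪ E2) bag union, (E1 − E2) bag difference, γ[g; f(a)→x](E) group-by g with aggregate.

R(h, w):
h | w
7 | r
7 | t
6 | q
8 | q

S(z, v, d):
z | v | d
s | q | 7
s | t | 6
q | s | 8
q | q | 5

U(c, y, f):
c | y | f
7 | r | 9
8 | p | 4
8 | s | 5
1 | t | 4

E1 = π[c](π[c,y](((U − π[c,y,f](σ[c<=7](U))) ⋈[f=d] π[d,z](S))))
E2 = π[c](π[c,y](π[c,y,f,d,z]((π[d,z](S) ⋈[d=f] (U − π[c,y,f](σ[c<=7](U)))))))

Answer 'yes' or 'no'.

E1 subexpression sizes:
  U → 4
  U → 4
  σ[c<=7](U) → 2
  π[c,y,f](σ[c<=7](U)) → 2
  (U − π[c,y,f](σ[c<=7](U))) → 2
  S → 4
  π[d,z](S) → 4
  ((U − π[c,y,f](σ[c<=7](U))) ⋈[f=d] π[d,z](S)) → 1
  π[c,y](((U − π[c,y,f](σ[c<=7](U))) ⋈[f=d] π[d,z](S))) → 1
  π[c](π[c,y](((U − π[c,y,f](σ[c<=7](U))) ⋈[f=d] π[d,z](S)))) → 1
E2 subexpression sizes:
  S → 4
  π[d,z](S) → 4
  U → 4
  U → 4
  σ[c<=7](U) → 2
  π[c,y,f](σ[c<=7](U)) → 2
  (U − π[c,y,f](σ[c<=7](U))) → 2
  (π[d,z](S) ⋈[d=f] (U − π[c,y,f](σ[c<=7](U)))) → 1
  π[c,y,f,d,z]((π[d,z](S) ⋈[d=f] (U − π[c,y,f](σ[c<=7](U))))) → 1
  π[c,y](π[c,y,f,d,z]((π[d,z](S) ⋈[d=f] (U − π[c,y,f](σ[c<=7](U)))))) → 1
  π[c](π[c,y](π[c,y,f,d,z]((π[d,z](S) ⋈[d=f] (U − π[c,y,f](σ[c<=7](U))))))) → 1

E1 and E2 produce the same multiset:
c
8

yes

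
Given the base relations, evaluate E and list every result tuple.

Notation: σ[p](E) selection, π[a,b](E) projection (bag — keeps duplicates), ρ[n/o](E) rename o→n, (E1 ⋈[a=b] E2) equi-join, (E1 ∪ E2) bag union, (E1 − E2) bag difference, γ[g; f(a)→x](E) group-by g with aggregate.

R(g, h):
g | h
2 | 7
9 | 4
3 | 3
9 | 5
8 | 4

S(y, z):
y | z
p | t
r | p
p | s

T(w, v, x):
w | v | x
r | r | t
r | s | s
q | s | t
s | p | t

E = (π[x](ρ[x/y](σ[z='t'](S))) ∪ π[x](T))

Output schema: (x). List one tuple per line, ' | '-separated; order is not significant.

Per-node cardinality:
  S → 3
  σ[z='t'](S) → 1
  ρ[x/y](σ[z='t'](S)) → 1
  π[x](ρ[x/y](σ[z='t'](S))) → 1
  T → 4
  π[x](T) → 4
  (π[x](ρ[x/y](σ[z='t'](S))) ∪ π[x](T)) → 5

== RESULT ==
x
p
s
t
t
t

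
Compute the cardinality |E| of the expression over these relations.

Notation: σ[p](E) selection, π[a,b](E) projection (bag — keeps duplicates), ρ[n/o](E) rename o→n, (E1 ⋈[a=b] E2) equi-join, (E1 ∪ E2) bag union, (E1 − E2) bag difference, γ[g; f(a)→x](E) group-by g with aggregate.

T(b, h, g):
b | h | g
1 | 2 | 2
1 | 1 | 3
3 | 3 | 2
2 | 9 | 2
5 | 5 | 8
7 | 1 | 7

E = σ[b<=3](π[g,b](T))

Subexpression sizes:
  T → 6
  π[g,b](T) → 6
  σ[b<=3](π[g,b](T)) → 4

|E| = 4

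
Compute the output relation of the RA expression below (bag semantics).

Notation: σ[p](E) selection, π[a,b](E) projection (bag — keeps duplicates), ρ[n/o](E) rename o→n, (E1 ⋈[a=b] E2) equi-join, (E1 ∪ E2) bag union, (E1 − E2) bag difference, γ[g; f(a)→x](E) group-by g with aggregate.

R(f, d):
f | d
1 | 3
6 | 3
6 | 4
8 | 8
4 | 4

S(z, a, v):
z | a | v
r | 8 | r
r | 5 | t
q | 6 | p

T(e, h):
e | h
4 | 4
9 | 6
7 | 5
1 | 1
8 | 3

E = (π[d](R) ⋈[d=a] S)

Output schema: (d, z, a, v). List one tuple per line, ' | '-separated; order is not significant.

Subexpression sizes:
  R → 5
  π[d](R) → 5
  S → 3
  (π[d](R) ⋈[d=a] S) → 1

== RESULT ==
d | z | a | v
8 | r | 8 | r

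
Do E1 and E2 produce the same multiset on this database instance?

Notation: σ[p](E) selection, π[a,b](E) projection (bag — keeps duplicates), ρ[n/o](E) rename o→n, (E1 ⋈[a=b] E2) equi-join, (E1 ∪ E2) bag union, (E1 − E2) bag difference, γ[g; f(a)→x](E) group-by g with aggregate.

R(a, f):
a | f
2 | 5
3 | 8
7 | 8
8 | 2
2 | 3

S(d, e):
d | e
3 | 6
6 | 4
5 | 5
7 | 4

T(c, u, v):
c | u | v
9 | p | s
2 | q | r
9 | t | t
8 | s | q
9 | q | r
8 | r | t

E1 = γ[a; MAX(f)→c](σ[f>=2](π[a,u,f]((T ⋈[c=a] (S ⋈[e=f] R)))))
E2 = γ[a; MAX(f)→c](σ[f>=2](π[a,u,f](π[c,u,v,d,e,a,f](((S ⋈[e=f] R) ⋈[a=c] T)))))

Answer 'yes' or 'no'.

E1 row counts bottom-up:
  T → 6
  S → 4
  R → 5
  (S ⋈[e=f] R) → 1
  (T ⋈[c=a] (S ⋈[e=f] R)) → 1
  π[a,u,f]((T ⋈[c=a] (S ⋈[e=f] R))) → 1
  σ[f>=2](π[a,u,f]((T ⋈[c=a] (S ⋈[e=f] R)))) → 1
  γ[a; MAX(f)→c](σ[f>=2](π[a,u,f]((T ⋈[c=a] (S ⋈[e=f] R))))) → 1
E2 row counts bottom-up:
  S → 4
  R → 5
  (S ⋈[e=f] R) → 1
  T → 6
  ((S ⋈[e=f] R) ⋈[a=c] T) → 1
  π[c,u,v,d,e,a,f](((S ⋈[e=f] R) ⋈[a=c] T)) → 1
  π[a,u,f](π[c,u,v,d,e,a,f](((S ⋈[e=f] R) ⋈[a=c] T))) → 1
  σ[f>=2](π[a,u,f](π[c,u,v,d,e,a,f](((S ⋈[e=f] R) ⋈[a=c] T)))) → 1
  γ[a; MAX(f)→c](σ[f>=2](π[a,u,f](π[c,u,v,d,e,a,f](((S ⋈[e=f] R) ⋈[a=c] T))))) → 1

E1 and E2 produce the same multiset:
a | c
2 | 5

yes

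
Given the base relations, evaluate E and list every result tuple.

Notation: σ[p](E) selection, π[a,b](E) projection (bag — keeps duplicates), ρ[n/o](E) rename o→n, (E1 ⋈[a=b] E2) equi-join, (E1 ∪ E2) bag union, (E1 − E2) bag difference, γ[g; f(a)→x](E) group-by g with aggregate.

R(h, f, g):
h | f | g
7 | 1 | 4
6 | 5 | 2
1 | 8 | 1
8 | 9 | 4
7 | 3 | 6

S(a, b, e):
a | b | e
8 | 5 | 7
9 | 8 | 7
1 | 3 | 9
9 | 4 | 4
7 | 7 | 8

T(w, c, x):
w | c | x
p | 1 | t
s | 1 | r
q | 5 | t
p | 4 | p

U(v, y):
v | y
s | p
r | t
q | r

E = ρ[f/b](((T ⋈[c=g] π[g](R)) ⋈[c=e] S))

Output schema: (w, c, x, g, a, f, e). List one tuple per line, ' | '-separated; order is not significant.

Per-node cardinality:
  T → 4
  R → 5
  π[g](R) → 5
  (T ⋈[c=g] π[g](R)) → 4
  S → 5
  ((T ⋈[c=g] π[g](R)) ⋈[c=e] S) → 2
  ρ[f/b](((T ⋈[c=g] π[g](R)) ⋈[c=e] S)) → 2

== RESULT ==
w | c | x | g | a | f | e
p | 4 | p | 4 | 9 | 4 | 4
p | 4 | p | 4 | 9 | 4 | 4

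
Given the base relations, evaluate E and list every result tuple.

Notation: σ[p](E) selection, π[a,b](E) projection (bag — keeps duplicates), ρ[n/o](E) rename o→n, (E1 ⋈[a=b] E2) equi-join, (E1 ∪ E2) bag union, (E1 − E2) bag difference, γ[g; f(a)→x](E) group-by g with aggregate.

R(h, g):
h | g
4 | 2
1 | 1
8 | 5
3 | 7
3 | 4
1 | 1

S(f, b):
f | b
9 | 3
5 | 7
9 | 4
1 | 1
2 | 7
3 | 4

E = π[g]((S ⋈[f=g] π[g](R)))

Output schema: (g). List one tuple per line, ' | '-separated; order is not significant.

Per-node cardinality:
  S → 6
  R → 6
  π[g](R) → 6
  (S ⋈[f=g] π[g](R)) → 4
  π[g]((S ⋈[f=g] π[g](R))) → 4

== RESULT ==
g
1
1
2
5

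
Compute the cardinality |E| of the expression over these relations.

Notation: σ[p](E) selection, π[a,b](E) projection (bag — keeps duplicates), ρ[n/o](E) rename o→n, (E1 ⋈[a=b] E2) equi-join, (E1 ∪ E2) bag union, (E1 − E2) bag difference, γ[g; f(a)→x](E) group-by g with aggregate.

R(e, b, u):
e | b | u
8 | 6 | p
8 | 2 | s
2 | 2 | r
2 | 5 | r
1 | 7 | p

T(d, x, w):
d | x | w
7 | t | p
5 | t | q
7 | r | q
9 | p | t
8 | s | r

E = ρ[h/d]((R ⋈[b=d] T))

Subexpression sizes:
  R → 5
  T → 5
  (R ⋈[b=d] T) → 3
  ρ[h/d]((R ⋈[b=d] T)) → 3

|E| = 3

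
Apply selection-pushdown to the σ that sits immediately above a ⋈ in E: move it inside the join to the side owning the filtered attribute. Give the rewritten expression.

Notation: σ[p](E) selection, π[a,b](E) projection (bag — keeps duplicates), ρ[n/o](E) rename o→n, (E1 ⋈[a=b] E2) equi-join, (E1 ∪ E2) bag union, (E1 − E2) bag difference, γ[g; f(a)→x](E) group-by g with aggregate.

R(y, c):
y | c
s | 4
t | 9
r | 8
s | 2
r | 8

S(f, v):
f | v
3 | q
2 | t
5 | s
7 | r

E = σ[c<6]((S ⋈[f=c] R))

σ filters on c, owned by the right side.
E' = (S ⋈[f=c] σ[c<6](R))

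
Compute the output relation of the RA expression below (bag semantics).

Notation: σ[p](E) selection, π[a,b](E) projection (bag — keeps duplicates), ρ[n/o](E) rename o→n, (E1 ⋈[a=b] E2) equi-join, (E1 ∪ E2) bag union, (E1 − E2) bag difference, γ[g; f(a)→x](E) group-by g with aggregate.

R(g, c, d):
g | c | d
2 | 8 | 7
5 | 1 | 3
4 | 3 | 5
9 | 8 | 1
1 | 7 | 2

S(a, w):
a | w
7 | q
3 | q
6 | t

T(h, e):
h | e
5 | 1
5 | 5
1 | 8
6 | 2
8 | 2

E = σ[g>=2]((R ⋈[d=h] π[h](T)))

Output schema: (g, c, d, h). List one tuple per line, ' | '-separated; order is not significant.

Per-node cardinality:
  R → 5
  T → 5
  π[h](T) → 5
  (R ⋈[d=h] π[h](T)) → 3
  σ[g>=2]((R ⋈[d=h] π[h](T))) → 3

== RESULT ==
g | c | d | h
4 | 3 | 5 | 5
4 | 3 | 5 | 5
9 | 8 | 1 | 1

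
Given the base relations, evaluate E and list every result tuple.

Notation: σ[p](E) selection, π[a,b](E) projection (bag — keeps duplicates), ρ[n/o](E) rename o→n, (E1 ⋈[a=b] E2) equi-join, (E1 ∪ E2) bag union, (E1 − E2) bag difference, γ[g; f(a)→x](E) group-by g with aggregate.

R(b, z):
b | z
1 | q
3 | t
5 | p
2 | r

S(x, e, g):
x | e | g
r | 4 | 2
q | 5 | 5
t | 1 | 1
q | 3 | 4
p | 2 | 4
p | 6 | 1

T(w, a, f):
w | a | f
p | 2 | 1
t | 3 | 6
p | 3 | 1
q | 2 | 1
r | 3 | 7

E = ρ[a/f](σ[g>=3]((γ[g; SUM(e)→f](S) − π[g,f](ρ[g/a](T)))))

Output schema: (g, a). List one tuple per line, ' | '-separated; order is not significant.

Row counts bottom-up:
  S → 6
  γ[g; SUM(e)→f](S) → 4
  T → 5
  ρ[g/a](T) → 5
  π[g,f](ρ[g/a](T)) → 5
  (γ[g; SUM(e)→f](S) − π[g,f](ρ[g/a](T))) → 4
  σ[g>=3]((γ[g; SUM(e)→f](S) − π[g,f](ρ[g/a](T)))) → 2
  ρ[a/f](σ[g>=3]((γ[g; SUM(e)→f](S) − π[g,f](ρ[g/a](T))))) → 2

== RESULT ==
g | a
4 | 5
5 | 5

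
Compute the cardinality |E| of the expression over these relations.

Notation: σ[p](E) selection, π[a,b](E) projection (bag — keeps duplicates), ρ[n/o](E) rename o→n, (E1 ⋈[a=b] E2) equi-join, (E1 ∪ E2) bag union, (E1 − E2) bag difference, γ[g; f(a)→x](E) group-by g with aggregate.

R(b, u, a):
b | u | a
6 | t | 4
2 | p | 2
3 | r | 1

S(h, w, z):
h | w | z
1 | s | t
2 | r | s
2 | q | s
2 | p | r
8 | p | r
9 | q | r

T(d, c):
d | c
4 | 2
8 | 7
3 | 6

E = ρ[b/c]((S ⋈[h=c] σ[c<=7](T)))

Stepwise |·|:
  S → 6
  T → 3
  σ[c<=7](T) → 3
  (S ⋈[h=c] σ[c<=7](T)) → 3
  ρ[b/c]((S ⋈[h=c] σ[c<=7](T))) → 3

|E| = 3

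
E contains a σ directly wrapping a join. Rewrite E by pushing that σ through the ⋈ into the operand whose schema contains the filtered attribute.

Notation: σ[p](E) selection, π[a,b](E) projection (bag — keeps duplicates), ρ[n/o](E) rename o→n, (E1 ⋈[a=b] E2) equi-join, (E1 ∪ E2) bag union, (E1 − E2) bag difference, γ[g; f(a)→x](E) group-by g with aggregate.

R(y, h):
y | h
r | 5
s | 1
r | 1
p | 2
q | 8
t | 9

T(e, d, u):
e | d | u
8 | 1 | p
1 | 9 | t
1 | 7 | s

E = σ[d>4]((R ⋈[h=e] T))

σ filters on d, owned by the right side.
E' = (R ⋈[h=e] σ[d>4](T))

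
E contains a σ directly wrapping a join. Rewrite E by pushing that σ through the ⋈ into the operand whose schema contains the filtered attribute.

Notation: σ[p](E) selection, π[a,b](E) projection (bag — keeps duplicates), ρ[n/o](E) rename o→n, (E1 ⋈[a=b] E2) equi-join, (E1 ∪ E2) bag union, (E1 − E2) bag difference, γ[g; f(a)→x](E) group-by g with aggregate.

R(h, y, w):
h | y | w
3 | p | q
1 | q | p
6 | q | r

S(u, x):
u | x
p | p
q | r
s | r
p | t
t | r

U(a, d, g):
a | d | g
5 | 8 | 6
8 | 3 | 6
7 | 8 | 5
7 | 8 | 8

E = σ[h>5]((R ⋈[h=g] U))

σ filters on h, owned by the left side.
E' = (σ[h>5](R) ⋈[h=g] U)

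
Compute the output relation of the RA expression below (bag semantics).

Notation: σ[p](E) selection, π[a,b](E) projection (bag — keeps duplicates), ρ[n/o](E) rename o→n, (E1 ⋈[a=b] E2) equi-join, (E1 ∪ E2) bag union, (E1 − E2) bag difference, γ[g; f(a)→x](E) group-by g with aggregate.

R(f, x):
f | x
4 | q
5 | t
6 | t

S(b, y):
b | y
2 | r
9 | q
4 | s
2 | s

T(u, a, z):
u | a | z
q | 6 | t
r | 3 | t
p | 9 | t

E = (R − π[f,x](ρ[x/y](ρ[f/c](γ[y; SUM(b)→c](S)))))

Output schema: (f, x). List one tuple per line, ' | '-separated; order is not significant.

Row counts bottom-up:
  R → 3
  S → 4
  γ[y; SUM(b)→c](S) → 3
  ρ[f/c](γ[y; SUM(b)→c](S)) → 3
  ρ[x/y](ρ[f/c](γ[y; SUM(b)→c](S))) → 3
  π[f,x](ρ[x/y](ρ[f/c](γ[y; SUM(b)→c](S)))) → 3
  (R − π[f,x](ρ[x/y](ρ[f/c](γ[y; SUM(b)→c](S))))) → 3

== RESULT ==
f | x
4 | q
5 | t
6 | t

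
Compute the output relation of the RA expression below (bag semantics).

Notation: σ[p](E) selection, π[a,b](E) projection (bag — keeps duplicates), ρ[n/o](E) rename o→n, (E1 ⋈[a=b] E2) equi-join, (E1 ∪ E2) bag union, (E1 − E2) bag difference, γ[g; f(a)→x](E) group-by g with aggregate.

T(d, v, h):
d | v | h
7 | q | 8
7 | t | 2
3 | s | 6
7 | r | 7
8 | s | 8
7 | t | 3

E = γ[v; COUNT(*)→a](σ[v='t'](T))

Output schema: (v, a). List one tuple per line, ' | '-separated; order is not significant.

Subexpression sizes:
  T → 6
  σ[v='t'](T) → 2
  γ[v; COUNT(*)→a](σ[v='t'](T)) → 1

== RESULT ==
v | a
t | 2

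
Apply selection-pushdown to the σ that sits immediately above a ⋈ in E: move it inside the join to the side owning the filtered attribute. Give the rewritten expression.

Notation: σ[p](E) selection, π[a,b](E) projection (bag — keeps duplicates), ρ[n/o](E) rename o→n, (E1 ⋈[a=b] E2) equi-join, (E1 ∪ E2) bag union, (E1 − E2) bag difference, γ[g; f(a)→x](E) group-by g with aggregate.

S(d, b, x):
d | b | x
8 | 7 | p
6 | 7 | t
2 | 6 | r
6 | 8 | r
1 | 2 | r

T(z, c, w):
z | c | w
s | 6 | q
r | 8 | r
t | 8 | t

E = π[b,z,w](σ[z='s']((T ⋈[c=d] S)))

σ filters on z, owned by the left side.
E' = π[b,z,w]((σ[z='s'](T) ⋈[c=d] S))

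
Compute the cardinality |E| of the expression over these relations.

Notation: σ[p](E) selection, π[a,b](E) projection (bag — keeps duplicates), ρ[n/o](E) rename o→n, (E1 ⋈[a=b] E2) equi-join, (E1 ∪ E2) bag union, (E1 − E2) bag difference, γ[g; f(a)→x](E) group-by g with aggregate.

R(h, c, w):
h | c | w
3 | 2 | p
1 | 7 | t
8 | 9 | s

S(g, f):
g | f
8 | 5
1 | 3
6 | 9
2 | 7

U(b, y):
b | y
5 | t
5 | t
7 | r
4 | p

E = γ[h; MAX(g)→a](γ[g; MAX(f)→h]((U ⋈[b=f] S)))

Row counts bottom-up:
  U → 4
  S → 4
  (U ⋈[b=f] S) → 3
  γ[g; MAX(f)→h]((U ⋈[b=f] S)) → 2
  γ[h; MAX(g)→a](γ[g; MAX(f)→h]((U ⋈[b=f] S))) → 2

|E| = 2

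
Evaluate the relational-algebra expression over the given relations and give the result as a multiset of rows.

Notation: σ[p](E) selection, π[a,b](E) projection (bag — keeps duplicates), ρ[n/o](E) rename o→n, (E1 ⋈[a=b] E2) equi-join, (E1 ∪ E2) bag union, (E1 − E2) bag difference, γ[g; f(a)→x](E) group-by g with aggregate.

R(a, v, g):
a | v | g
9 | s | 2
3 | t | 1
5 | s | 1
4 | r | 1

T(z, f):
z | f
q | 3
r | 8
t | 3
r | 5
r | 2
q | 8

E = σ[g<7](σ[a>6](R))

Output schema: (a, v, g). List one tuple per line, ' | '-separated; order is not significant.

Per-node cardinality:
  R → 4
  σ[a>6](R) → 1
  σ[g<7](σ[a>6](R)) → 1

== RESULT ==
a | v | g
9 | s | 2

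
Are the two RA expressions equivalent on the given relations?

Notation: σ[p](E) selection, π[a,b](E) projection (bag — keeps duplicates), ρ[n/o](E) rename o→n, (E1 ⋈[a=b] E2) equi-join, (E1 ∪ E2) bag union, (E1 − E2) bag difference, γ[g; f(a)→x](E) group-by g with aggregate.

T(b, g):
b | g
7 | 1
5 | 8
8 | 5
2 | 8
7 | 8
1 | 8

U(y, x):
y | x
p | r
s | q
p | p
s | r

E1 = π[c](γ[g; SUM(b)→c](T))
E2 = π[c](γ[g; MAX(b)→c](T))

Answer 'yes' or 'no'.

E1 subexpression sizes:
  T → 6
  γ[g; SUM(b)→c](T) → 3
  π[c](γ[g; SUM(b)→c](T)) → 3
E2 subexpression sizes:
  T → 6
  γ[g; MAX(b)→c](T) → 3
  π[c](γ[g; MAX(b)→c](T)) → 3

E1 result:
c
7
8
15
E2 result:
c
7
7
8
Witness: (7,) appears 1× in E1 but 2× in E2.

no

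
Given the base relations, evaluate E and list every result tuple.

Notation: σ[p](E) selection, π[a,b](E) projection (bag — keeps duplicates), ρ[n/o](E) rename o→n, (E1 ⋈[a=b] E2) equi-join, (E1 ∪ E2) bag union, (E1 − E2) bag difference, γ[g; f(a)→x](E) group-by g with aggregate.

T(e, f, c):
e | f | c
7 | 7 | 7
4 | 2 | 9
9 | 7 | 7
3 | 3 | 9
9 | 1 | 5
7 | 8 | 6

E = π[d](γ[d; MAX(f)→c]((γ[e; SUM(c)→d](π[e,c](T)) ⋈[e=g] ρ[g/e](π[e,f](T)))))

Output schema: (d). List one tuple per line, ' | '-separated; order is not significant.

Row counts bottom-up:
  T → 6
  π[e,c](T) → 6
  γ[e; SUM(c)→d](π[e,c](T)) → 4
  T → 6
  π[e,f](T) → 6
  ρ[g/e](π[e,f](T)) → 6
  (γ[e; SUM(c)→d](π[e,c](T)) ⋈[e=g] ρ[g/e](π[e,f](T))) → 6
  γ[d; MAX(f)→c]((γ[e; SUM(c)→d](π[e,c](T)) ⋈[e=g] ρ[g/e](π[e,f](T)))) → 3
  π[d](γ[d; MAX(f)→c]((γ[e; SUM(c)→d](π[e,c](T)) ⋈[e=g] ρ[g/e](π[e,f](T))))) → 3

== RESULT ==
d
9
12
13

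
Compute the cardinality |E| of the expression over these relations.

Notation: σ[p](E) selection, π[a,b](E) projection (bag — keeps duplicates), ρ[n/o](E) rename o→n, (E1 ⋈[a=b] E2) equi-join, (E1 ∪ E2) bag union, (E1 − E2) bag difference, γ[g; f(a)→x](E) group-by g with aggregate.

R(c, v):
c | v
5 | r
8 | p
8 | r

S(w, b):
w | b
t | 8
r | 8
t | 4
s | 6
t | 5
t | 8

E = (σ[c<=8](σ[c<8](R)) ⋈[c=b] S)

Row counts bottom-up:
  R → 3
  σ[c<8](R) → 1
  σ[c<=8](σ[c<8](R)) → 1
  S → 6
  (σ[c<=8](σ[c<8](R)) ⋈[c=b] S) → 1

|E| = 1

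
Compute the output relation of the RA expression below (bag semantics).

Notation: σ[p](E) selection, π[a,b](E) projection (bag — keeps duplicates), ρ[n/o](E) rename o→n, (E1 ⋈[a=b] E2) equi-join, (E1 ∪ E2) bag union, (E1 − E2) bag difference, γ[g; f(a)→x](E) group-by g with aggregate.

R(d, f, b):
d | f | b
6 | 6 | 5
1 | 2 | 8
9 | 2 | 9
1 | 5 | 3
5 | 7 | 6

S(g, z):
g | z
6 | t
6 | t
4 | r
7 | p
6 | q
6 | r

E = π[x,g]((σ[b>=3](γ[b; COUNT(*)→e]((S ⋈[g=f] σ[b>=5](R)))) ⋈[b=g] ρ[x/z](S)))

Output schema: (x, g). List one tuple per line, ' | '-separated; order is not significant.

Subexpression sizes:
  S → 6
  R → 5
  σ[b>=5](R) → 4
  (S ⋈[g=f] σ[b>=5](R)) → 5
  γ[b; COUNT(*)→e]((S ⋈[g=f] σ[b>=5](R))) → 2
  σ[b>=3](γ[b; COUNT(*)→e]((S ⋈[g=f] σ[b>=5](R)))) → 2
  S → 6
  ρ[x/z](S) → 6
  (σ[b>=3](γ[b; COUNT(*)→e]((S ⋈[g=f] σ[b>=5](R)))) ⋈[b=g] ρ[x/z](S)) → 4
  π[x,g]((σ[b>=3](γ[b; COUNT(*)→e]((S ⋈[g=f] σ[b>=5](R)))) ⋈[b=g] ρ[x/z](S))) → 4

== RESULT ==
x | g
q | 6
r | 6
t | 6
t | 6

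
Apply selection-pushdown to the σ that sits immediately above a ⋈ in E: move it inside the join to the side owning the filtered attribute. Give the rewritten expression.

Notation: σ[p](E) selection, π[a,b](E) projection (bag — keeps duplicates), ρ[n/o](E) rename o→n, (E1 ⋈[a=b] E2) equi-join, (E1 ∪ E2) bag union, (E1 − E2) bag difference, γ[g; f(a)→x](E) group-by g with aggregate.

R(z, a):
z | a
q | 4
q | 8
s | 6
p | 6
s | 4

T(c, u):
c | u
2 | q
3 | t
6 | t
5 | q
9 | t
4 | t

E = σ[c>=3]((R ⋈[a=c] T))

σ filters on c, owned by the right side.
E' = (R ⋈[a=c] σ[c>=3](T))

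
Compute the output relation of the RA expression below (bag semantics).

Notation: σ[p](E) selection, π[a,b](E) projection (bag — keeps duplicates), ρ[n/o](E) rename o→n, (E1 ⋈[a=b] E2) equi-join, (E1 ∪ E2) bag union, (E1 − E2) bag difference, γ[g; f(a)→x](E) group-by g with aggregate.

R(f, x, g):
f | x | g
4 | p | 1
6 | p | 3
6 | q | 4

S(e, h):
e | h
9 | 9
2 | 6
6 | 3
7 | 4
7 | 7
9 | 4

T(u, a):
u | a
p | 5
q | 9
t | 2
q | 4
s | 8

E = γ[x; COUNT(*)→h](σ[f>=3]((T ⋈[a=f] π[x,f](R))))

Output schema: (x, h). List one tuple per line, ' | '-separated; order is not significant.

Per-node cardinality:
  T → 5
  R → 3
  π[x,f](R) → 3
  (T ⋈[a=f] π[x,f](R)) → 1
  σ[f>=3]((T ⋈[a=f] π[x,f](R))) → 1
  γ[x; COUNT(*)→h](σ[f>=3]((T ⋈[a=f] π[x,f](R)))) → 1

== RESULT ==
x | h
p | 1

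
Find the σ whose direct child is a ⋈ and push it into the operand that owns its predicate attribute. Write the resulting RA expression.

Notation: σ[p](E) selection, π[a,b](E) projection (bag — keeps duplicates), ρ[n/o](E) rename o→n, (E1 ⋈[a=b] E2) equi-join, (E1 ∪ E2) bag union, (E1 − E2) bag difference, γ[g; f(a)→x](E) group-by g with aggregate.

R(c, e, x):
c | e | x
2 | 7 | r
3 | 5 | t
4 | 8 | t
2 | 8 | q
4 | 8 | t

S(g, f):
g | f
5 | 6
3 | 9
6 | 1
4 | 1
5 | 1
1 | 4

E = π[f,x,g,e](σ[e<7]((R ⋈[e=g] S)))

σ filters on e, owned by the left side.
E' = π[f,x,g,e]((σ[e<7](R) ⋈[e=g] S))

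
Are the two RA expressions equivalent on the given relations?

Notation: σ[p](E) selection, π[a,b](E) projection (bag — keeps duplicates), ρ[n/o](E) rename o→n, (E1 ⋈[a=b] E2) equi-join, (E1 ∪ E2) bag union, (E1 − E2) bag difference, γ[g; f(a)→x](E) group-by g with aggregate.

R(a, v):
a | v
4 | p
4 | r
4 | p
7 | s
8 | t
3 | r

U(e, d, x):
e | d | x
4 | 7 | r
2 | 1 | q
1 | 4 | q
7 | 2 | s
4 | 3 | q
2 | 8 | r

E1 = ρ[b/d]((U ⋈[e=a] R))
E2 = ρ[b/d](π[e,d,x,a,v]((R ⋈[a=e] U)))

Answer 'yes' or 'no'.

E1 row counts bottom-up:
  U → 6
  R → 6
  (U ⋈[e=a] R) → 7
  ρ[b/d]((U ⋈[e=a] R)) → 7
E2 row counts bottom-up:
  R → 6
  U → 6
  (R ⋈[a=e] U) → 7
  π[e,d,x,a,v]((R ⋈[a=e] U)) → 7
  ρ[b/d](π[e,d,x,a,v]((R ⋈[a=e] U))) → 7

E1 and E2 produce the same multiset:
e | b | x | a | v
4 | 3 | q | 4 | p
4 | 3 | q | 4 | p
4 | 3 | q | 4 | r
4 | 7 | r | 4 | p
4 | 7 | r | 4 | p
4 | 7 | r | 4 | r
7 | 2 | s | 7 | s

yes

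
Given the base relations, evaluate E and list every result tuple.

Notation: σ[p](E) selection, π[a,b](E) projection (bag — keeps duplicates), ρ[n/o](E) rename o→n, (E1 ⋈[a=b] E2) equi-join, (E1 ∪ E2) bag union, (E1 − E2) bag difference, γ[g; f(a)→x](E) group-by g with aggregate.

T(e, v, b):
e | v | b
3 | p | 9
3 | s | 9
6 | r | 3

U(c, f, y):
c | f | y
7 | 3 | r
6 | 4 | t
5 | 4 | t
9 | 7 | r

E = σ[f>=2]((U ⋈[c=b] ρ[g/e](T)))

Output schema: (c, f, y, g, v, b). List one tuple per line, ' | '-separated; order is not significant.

Stepwise |·|:
  U → 4
  T → 3
  ρ[g/e](T) → 3
  (U ⋈[c=b] ρ[g/e](T)) → 2
  σ[f>=2]((U ⋈[c=b] ρ[g/e](T))) → 2

== RESULT ==
c | f | y | g | v | b
9 | 7 | r | 3 | p | 9
9 | 7 | r | 3 | s | 9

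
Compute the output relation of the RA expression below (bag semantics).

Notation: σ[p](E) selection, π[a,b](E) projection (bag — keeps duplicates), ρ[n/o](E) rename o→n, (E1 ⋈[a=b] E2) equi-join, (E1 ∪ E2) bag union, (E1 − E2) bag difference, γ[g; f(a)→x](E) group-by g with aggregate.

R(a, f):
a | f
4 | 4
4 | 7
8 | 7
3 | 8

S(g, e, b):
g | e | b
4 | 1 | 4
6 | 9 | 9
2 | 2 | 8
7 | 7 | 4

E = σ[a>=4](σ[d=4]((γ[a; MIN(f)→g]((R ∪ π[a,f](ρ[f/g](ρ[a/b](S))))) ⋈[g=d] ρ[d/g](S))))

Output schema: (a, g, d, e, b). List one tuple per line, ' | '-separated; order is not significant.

Stepwise |·|:
  R → 4
  S → 4
  ρ[a/b](S) → 4
  ρ[f/g](ρ[a/b](S)) → 4
  π[a,f](ρ[f/g](ρ[a/b](S))) → 4
  (R ∪ π[a,f](ρ[f/g](ρ[a/b](S)))) → 8
  γ[a; MIN(f)→g]((R ∪ π[a,f](ρ[f/g](ρ[a/b](S))))) → 4
  S → 4
  ρ[d/g](S) → 4
  (γ[a; MIN(f)→g]((R ∪ π[a,f](ρ[f/g](ρ[a/b](S))))) ⋈[g=d] ρ[d/g](S)) → 3
  σ[d=4]((γ[a; MIN(f)→g]((R ∪ π[a,f](ρ[f/g](ρ[a/b](S))))) ⋈[g=d] ρ[d/g](S))) → 1
  σ[a>=4](σ[d=4]((γ[a; MIN(f)→g]((R ∪ π[a,f](ρ[f/g](ρ[a/b](S))))) ⋈[g=d] ρ[d/g](S)))) → 1

== RESULT ==
a | g | d | e | b
4 | 4 | 4 | 1 | 4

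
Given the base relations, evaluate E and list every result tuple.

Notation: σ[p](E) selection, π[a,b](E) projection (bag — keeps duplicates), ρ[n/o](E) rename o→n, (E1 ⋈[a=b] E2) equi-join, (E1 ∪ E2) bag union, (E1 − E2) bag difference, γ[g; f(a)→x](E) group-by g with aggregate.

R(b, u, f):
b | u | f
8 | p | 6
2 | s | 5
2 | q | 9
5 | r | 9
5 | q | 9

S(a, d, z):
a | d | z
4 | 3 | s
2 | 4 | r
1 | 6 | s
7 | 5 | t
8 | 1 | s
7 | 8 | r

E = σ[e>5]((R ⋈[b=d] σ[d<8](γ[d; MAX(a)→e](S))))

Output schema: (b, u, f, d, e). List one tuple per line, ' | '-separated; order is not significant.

Subexpression sizes:
  R → 5
  S → 6
  γ[d; MAX(a)→e](S) → 6
  σ[d<8](γ[d; MAX(a)→e](S)) → 5
  (R ⋈[b=d] σ[d<8](γ[d; MAX(a)→e](S))) → 2
  σ[e>5]((R ⋈[b=d] σ[d<8](γ[d; MAX(a)→e](S)))) → 2

== RESULT ==
b | u | f | d | e
5 | q | 9 | 5 | 7
5 | r | 9 | 5 | 7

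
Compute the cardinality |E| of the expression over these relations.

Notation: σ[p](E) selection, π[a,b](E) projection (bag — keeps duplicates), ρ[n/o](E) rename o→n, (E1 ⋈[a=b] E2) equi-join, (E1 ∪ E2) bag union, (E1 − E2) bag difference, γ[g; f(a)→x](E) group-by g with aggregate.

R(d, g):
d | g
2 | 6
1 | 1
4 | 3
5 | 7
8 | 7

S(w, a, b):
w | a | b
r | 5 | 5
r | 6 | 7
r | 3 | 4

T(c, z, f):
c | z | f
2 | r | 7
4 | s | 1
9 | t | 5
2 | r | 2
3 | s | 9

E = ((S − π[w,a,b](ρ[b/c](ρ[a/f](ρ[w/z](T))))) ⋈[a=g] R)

Subexpression sizes:
  S → 3
  T → 5
  ρ[w/z](T) → 5
  ρ[a/f](ρ[w/z](T)) → 5
  ρ[b/c](ρ[a/f](ρ[w/z](T))) → 5
  π[w,a,b](ρ[b/c](ρ[a/f](ρ[w/z](T)))) → 5
  (S − π[w,a,b](ρ[b/c](ρ[a/f](ρ[w/z](T))))) → 3
  R → 5
  ((S − π[w,a,b](ρ[b/c](ρ[a/f](ρ[w/z](T))))) ⋈[a=g] R) → 2

|E| = 2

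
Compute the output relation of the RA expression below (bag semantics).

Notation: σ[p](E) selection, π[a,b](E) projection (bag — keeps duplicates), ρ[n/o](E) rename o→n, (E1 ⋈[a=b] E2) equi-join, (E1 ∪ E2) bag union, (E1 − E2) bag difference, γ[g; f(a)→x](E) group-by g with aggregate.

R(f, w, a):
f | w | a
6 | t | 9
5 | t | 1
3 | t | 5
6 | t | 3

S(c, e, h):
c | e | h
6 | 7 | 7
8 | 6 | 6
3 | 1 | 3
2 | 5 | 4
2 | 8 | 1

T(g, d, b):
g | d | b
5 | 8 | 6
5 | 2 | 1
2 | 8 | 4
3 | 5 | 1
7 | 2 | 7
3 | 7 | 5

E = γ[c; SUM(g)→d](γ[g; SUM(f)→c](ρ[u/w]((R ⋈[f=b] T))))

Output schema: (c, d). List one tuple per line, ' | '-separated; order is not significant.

Stepwise |·|:
  R → 4
  T → 6
  (R ⋈[f=b] T) → 3
  ρ[u/w]((R ⋈[f=b] T)) → 3
  γ[g; SUM(f)→c](ρ[u/w]((R ⋈[f=b] T))) → 2
  γ[c; SUM(g)→d](γ[g; SUM(f)→c](ρ[u/w]((R ⋈[f=b] T)))) → 2

== RESULT ==
c | d
5 | 3
12 | 5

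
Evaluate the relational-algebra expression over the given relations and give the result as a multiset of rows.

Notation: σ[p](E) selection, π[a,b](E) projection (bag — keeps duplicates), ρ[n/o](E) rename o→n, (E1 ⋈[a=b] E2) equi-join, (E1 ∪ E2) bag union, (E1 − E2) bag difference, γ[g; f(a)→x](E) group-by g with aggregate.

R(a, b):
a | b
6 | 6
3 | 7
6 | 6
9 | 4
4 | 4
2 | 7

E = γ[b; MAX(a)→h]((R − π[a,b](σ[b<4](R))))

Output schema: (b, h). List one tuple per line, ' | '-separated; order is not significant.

Row counts bottom-up:
  R → 6
  R → 6
  σ[b<4](R) → 0
  π[a,b](σ[b<4](R)) → 0
  (R − π[a,b](σ[b<4](R))) → 6
  γ[b; MAX(a)→h]((R − π[a,b](σ[b<4](R)))) → 3

== RESULT ==
b | h
4 | 9
6 | 6
7 | 3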